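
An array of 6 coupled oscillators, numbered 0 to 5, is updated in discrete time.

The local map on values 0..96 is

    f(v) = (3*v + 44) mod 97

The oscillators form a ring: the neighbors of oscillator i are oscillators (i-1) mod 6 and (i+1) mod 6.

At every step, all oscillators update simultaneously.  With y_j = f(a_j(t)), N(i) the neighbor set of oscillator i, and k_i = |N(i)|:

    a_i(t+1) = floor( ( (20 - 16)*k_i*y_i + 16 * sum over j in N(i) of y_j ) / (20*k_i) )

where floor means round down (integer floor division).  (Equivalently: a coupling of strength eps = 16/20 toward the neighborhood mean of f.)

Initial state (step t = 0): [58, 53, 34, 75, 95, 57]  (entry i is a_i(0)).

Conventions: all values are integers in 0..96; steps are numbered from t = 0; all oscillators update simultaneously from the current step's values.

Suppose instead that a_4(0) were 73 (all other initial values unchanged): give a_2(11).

Answer: a_2(11) = 43
Key observation: This trace re-runs the system from the modified initial state.

Derivation:
t=0: [58, 53, 34, 75, 73, 57]
t=1: [16, 31, 43, 62, 52, 41]
t=2: [62, 75, 45, 40, 43, 53]
t=3: [40, 62, 73, 76, 45, 46]
t=4: [61, 61, 59, 76, 81, 76]
t=5: [51, 30, 49, 63, 81, 66]
t=6: [34, 46, 49, 82, 53, 48]
t=7: [80, 74, 91, 60, 76, 41]
t=8: [74, 60, 46, 47, 55, 81]
t=9: [63, 68, 64, 57, 75, 53]
t=10: [33, 43, 38, 51, 27, 47]
t=11: [74, 58, 43, 36, 42, 47]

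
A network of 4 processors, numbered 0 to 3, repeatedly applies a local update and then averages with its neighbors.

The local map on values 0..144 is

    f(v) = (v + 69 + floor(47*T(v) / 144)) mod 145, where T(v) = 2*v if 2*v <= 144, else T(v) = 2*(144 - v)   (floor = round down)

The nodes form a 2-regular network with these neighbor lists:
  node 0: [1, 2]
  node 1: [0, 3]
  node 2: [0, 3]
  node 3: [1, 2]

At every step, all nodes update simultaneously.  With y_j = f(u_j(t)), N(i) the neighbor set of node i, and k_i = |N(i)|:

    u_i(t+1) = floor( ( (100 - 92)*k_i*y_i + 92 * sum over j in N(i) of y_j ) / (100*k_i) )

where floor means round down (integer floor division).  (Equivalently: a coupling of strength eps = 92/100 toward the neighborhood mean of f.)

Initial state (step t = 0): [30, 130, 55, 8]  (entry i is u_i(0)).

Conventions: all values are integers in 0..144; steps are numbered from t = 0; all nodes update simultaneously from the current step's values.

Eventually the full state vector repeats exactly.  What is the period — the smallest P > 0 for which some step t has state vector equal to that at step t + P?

Simulating step by step:
t=0: [30, 130, 55, 8]
t=1: [44, 97, 93, 41]
t=2: [57, 131, 131, 57]
t=3: [59, 21, 21, 59]
t=4: [96, 27, 27, 96]
t=5: [108, 55, 55, 108]
t=6: [17, 51, 51, 17]
t=7: [15, 89, 89, 15]
t=8: [51, 89, 89, 51]
t=9: [44, 11, 11, 44]
t=10: [91, 136, 136, 91]
t=11: [63, 50, 50, 63]
t=12: [7, 26, 26, 7]
t=13: [108, 82, 82, 108]
t=14: [46, 54, 54, 46]
t=15: [11, 1, 1, 11]
t=16: [71, 85, 85, 71]
t=17: [46, 41, 41, 46]
t=18: [125, 10, 10, 125]
t=19: [83, 62, 62, 83]
t=20: [27, 44, 44, 27]
t=21: [138, 115, 115, 138]
t=22: [57, 64, 64, 57]
t=23: [28, 18, 18, 28]
t=24: [99, 113, 113, 99]
t=25: [56, 52, 52, 56]
t=26: [9, 15, 15, 9]
t=27: [92, 83, 83, 92]
t=28: [46, 48, 48, 46]
t=29: [2, 0, 0, 2]
t=30: [69, 71, 71, 69]
t=31: [40, 38, 38, 40]
t=32: [131, 134, 134, 131]
t=33: [63, 63, 63, 63]
t=34: [28, 28, 28, 28]
t=35: [115, 115, 115, 115]
t=36: [57, 57, 57, 57]
t=37: [18, 18, 18, 18]
t=38: [98, 98, 98, 98]
t=39: [52, 52, 52, 52]
t=40: [9, 9, 9, 9]
t=41: [83, 83, 83, 83]
t=42: [46, 46, 46, 46]
t=43: [0, 0, 0, 0]
t=44: [69, 69, 69, 69]
t=45: [38, 38, 38, 38]
t=46: [131, 131, 131, 131]
t=47: [63, 63, 63, 63]

Answer: 14
Key observation: The state at step 33, [63, 63, 63, 63], reappears at step 47 — and no state repeats earlier — so the cycle the system enters has period 14.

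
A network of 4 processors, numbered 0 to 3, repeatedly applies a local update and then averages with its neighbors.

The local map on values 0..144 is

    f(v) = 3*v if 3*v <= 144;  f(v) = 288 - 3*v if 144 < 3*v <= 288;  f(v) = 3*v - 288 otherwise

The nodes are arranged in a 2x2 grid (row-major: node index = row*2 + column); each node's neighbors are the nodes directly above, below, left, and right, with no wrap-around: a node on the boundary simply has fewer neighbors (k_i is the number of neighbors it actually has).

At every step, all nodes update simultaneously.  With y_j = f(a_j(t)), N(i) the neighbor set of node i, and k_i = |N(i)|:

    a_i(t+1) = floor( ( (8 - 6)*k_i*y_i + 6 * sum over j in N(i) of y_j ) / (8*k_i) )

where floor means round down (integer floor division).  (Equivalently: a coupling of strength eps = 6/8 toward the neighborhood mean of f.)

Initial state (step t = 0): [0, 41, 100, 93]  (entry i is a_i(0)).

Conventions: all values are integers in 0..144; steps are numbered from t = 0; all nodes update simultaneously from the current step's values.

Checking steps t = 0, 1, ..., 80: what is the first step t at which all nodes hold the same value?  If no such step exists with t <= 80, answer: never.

Answer: 23
Key observation: Synchronization is absorbing here: once all nodes are equal they stay equal, and step 23 is the first all-equal step.

Derivation:
t=0: [0, 41, 100, 93]  (not all equal)
t=1: [50, 34, 6, 52]  (not all equal)
t=2: [79, 126, 105, 78]  (not all equal)
t=3: [56, 61, 46, 57]  (not all equal)
t=4: [121, 115, 123, 120]  (not all equal)
t=5: [70, 69, 75, 69]  (not all equal)
t=6: [73, 79, 75, 74]  (not all equal)
t=7: [60, 63, 66, 59]  (not all equal)
t=8: [97, 106, 104, 98]  (not all equal)
t=9: [21, 10, 9, 21]  (not all equal)
t=10: [37, 54, 54, 37]  (not all equal)
t=11: [122, 114, 114, 122]  (not all equal)
t=12: [60, 72, 72, 60]  (not all equal)
t=13: [81, 99, 99, 81]  (not all equal)
t=14: [18, 36, 36, 18]  (not all equal)
t=15: [94, 67, 67, 94]  (not all equal)
t=16: [66, 26, 26, 66]  (not all equal)
t=17: [81, 87, 87, 81]  (not all equal)
t=18: [31, 40, 40, 31]  (not all equal)
t=19: [113, 99, 99, 113]  (not all equal)
t=20: [19, 40, 40, 19]  (not all equal)
t=21: [104, 72, 72, 104]  (not all equal)
t=22: [60, 36, 36, 60]  (not all equal)
t=23: [108, 108, 108, 108]  (all equal)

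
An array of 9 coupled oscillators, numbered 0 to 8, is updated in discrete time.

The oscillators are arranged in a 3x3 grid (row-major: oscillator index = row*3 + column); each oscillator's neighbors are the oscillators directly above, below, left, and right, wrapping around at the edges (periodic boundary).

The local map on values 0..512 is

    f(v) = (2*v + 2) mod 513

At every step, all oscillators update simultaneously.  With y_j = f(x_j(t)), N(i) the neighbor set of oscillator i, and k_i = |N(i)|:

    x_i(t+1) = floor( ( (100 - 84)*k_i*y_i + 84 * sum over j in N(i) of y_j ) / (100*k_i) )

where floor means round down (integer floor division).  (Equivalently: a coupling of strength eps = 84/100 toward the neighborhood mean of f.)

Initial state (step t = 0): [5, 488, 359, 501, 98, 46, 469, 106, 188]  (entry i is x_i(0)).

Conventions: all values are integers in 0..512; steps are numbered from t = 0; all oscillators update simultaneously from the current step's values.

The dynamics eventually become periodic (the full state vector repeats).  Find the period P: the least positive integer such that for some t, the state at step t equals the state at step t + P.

Simulating step by step:
t=0: [5, 488, 359, 501, 98, 46, 469, 106, 188]
t=1: [335, 206, 232, 232, 297, 282, 298, 342, 258]
t=2: [325, 251, 207, 154, 245, 222, 182, 150, 163]
t=3: [357, 363, 364, 352, 406, 396, 285, 403, 373]
t=4: [176, 247, 230, 208, 254, 243, 203, 217, 216]
t=5: [431, 449, 446, 436, 467, 461, 410, 457, 446]
t=6: [358, 389, 382, 371, 395, 390, 363, 379, 376]
t=7: [235, 249, 246, 240, 257, 253, 228, 249, 245]
t=8: [481, 388, 493, 379, 418, 390, 481, 385, 490]
t=9: [374, 359, 381, 353, 270, 361, 371, 358, 380]
t=10: [223, 184, 230, 179, 176, 185, 223, 183, 228]
t=11: [416, 401, 420, 398, 365, 402, 414, 401, 419]
t=12: [307, 290, 311, 287, 278, 290, 307, 288, 310]
t=13: [89, 79, 91, 77, 63, 79, 87, 78, 90]
t=14: [170, 162, 172, 160, 153, 162, 170, 160, 171]
t=15: [335, 328, 336, 328, 321, 329, 334, 328, 335]
t=16: [153, 148, 153, 147, 143, 148, 152, 147, 153]
t=17: [302, 299, 303, 299, 295, 299, 302, 299, 302]
t=18: [90, 88, 90, 87, 85, 88, 90, 87, 90]
t=19: [179, 178, 180, 178, 176, 178, 179, 178, 179]
t=20: [359, 358, 359, 358, 357, 358, 359, 358, 359]
t=21: [206, 205, 206, 205, 204, 205, 206, 205, 206]
t=22: [413, 412, 413, 412, 411, 412, 413, 412, 413]
t=23: [314, 313, 314, 313, 312, 313, 314, 313, 314]
t=24: [116, 115, 116, 115, 114, 115, 116, 115, 116]
t=25: [233, 232, 233, 232, 231, 232, 233, 232, 233]
t=26: [467, 466, 467, 466, 465, 466, 467, 466, 467]
t=27: [422, 421, 422, 421, 420, 421, 422, 421, 422]
t=28: [332, 331, 332, 331, 330, 331, 332, 331, 332]
t=29: [152, 151, 152, 151, 150, 151, 152, 151, 152]
t=30: [305, 304, 305, 304, 303, 304, 305, 304, 305]
t=31: [98, 97, 98, 97, 96, 97, 98, 97, 98]
t=32: [197, 196, 197, 196, 195, 196, 197, 196, 197]
t=33: [395, 394, 395, 394, 393, 394, 395, 394, 395]
t=34: [278, 277, 278, 277, 276, 277, 278, 277, 278]
t=35: [44, 43, 44, 43, 42, 43, 44, 43, 44]
t=36: [89, 88, 89, 88, 87, 88, 89, 88, 89]
t=37: [179, 178, 179, 178, 177, 178, 179, 178, 179]
t=38: [359, 358, 359, 358, 357, 358, 359, 358, 359]

Answer: 18
Key observation: The state at step 20, [359, 358, 359, 358, 357, 358, 359, 358, 359], reappears at step 38 — and no state repeats earlier — so the cycle the system enters has period 18.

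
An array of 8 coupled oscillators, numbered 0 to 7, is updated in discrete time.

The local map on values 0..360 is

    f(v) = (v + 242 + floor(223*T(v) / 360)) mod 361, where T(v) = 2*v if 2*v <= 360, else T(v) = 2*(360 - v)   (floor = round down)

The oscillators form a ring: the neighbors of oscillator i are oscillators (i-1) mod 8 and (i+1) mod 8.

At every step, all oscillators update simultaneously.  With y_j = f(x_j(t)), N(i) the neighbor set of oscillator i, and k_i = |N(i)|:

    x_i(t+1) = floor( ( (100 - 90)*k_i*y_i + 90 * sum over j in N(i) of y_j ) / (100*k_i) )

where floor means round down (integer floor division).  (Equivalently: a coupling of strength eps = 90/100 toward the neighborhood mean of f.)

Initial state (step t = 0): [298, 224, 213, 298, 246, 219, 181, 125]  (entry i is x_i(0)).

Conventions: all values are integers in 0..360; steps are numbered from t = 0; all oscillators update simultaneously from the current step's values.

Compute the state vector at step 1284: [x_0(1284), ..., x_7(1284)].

Answer: [264, 264, 263, 263, 263, 264, 264, 264]
Key observation: The state at step 4, [264, 264, 263, 263, 263, 264, 264, 264], reappears at step 6: the system is in a cycle of period 2 from step 4 on.  Therefore the state at step 1284 equals the state at step 4 + ((1284 - 4) mod 2) = 4, which is [264, 264, 263, 263, 263, 264, 264, 264].

Derivation:
t=0: [298, 224, 213, 298, 246, 219, 181, 125]
t=1: [220, 266, 265, 270, 264, 275, 223, 258]
t=2: [265, 267, 262, 262, 261, 267, 264, 272]
t=3: [262, 263, 263, 264, 263, 263, 262, 262]
t=4: [264, 264, 263, 263, 263, 264, 264, 264]
t=5: [263, 263, 263, 264, 263, 263, 263, 263]
t=6: [264, 264, 263, 263, 263, 264, 264, 264]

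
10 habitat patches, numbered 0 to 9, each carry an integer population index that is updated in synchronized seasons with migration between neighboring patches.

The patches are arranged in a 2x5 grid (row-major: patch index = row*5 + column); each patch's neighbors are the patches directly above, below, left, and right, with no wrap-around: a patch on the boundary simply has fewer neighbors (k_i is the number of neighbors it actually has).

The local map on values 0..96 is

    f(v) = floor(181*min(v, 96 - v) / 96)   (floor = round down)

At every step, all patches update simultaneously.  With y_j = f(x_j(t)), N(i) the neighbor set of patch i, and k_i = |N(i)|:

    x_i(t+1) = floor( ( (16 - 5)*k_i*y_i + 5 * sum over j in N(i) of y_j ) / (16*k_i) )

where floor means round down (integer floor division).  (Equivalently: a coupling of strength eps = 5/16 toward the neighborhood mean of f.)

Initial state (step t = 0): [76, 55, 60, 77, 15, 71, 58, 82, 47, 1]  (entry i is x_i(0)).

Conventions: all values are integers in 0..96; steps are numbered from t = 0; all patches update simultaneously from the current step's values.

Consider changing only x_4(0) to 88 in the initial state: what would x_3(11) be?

Answer: x_3(11) = 39
Key observation: This trace re-runs the system from the modified initial state.

Derivation:
t=0: [76, 55, 60, 77, 88, 71, 58, 82, 47, 1]
t=1: [44, 71, 60, 41, 15, 49, 64, 41, 66, 16]
t=2: [77, 54, 67, 68, 35, 82, 63, 72, 57, 33]
t=3: [40, 70, 55, 55, 62, 33, 58, 50, 66, 64]
t=4: [68, 56, 75, 73, 65, 65, 69, 80, 61, 60]
t=5: [56, 66, 42, 46, 57, 55, 51, 36, 59, 65]
t=6: [72, 63, 76, 82, 72, 77, 78, 70, 69, 62]
t=7: [46, 54, 39, 31, 45, 36, 37, 46, 48, 58]
t=8: [81, 78, 73, 65, 77, 70, 71, 83, 84, 76]
t=9: [32, 34, 41, 50, 38, 45, 43, 28, 27, 34]
t=10: [64, 66, 73, 79, 72, 79, 76, 57, 55, 62]
t=11: [55, 53, 46, 39, 45, 37, 42, 66, 70, 63]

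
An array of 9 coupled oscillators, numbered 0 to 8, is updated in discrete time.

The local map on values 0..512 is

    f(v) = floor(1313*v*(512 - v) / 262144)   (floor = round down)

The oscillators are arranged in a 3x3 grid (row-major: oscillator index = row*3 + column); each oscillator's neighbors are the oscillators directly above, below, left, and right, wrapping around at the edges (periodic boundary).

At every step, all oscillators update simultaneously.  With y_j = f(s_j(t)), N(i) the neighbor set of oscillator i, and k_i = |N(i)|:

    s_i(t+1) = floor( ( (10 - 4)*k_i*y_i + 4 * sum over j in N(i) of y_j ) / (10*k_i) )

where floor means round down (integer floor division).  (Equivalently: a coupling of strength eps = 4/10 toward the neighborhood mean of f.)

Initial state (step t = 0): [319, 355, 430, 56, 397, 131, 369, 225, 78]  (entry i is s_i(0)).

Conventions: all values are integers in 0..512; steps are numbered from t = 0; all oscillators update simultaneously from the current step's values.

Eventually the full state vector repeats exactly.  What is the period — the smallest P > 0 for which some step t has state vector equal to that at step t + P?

Answer: 2
Key observation: The state at step 6, [313, 313, 313, 313, 313, 313, 313, 313, 313], reappears at step 8 — and no state repeats earlier — so the cycle the system enters has period 2.

Derivation:
t=0: [319, 355, 430, 56, 397, 131, 369, 225, 78]
t=1: [269, 270, 206, 181, 234, 219, 251, 287, 202]
t=2: [323, 325, 317, 310, 322, 317, 323, 323, 316]
t=3: [306, 304, 308, 310, 306, 309, 306, 305, 308]
t=4: [314, 315, 314, 313, 314, 314, 314, 315, 314]
t=5: [310, 310, 310, 311, 310, 311, 310, 310, 310]
t=6: [313, 313, 313, 313, 313, 313, 313, 313, 313]
t=7: [311, 311, 311, 311, 311, 311, 311, 311, 311]
t=8: [313, 313, 313, 313, 313, 313, 313, 313, 313]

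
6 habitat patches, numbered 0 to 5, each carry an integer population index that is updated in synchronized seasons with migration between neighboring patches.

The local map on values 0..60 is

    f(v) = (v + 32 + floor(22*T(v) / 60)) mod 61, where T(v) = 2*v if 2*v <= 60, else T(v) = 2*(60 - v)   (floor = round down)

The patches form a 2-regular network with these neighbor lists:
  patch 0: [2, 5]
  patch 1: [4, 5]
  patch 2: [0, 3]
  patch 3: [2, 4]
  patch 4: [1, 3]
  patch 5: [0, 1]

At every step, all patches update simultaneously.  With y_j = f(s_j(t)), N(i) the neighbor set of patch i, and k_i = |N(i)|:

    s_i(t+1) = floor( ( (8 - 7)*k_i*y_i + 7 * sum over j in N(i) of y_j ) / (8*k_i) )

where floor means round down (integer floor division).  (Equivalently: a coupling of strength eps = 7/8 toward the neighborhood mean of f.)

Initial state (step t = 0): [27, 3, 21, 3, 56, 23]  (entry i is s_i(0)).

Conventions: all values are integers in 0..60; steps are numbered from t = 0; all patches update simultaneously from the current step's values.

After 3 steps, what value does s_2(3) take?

Simulating step by step:
t=0: [27, 3, 21, 3, 56, 23]
t=1: [9, 21, 24, 20, 36, 24]
t=2: [16, 16, 24, 16, 8, 25]
t=3: [18, 33, 53, 32, 57, 53]

Answer: s_2(3) = 53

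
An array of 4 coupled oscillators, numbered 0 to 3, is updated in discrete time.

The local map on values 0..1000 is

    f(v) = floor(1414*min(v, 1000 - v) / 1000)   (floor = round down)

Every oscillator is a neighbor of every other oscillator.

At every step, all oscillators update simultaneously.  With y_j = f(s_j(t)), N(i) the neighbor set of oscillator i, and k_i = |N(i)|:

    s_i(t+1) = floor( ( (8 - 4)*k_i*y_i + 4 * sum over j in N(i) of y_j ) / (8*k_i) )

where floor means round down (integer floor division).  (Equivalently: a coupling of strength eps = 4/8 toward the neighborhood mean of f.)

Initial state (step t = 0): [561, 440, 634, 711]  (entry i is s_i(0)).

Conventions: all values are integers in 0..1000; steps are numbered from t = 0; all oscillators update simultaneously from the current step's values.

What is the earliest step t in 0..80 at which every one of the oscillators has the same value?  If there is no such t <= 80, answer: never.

Simulating step by step:
t=0: [561, 440, 634, 711]  (not all equal)
t=1: [567, 568, 533, 497]  (not all equal)
t=2: [634, 634, 650, 664]  (not all equal)
t=3: [506, 506, 498, 492]  (not all equal)
t=4: [698, 698, 700, 697]  (not all equal)
t=5: [426, 426, 425, 427]  (not all equal)
t=6: [601, 601, 601, 602]  (not all equal)
t=7: [563, 563, 563, 563]  (all equal)

Answer: 7
Key observation: Synchronization is absorbing here: once all oscillators are equal they stay equal, and step 7 is the first all-equal step.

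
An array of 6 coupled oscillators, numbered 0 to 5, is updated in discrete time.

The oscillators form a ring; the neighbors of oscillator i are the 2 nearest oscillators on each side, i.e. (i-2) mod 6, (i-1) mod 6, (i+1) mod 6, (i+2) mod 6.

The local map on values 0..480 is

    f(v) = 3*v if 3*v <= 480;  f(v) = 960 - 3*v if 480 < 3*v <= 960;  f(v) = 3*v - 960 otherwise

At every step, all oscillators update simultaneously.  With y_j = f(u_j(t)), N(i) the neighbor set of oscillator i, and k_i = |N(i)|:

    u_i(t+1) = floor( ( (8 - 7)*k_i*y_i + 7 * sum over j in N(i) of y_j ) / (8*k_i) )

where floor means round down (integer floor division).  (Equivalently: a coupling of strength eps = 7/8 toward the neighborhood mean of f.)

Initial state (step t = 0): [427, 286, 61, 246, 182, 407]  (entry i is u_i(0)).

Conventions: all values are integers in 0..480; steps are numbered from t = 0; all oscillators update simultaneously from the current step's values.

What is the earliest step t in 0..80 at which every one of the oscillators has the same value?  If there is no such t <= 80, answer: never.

Answer: never
Key observation: The state at step 11 reappears at step 22 — the system is in a cycle of period 11 from step 11 on.  No step 0..22 is synchronized, and the cycle repeats forever, so no step up to 80 (or ever) has all oscillators equal.

Derivation:
t=0: [427, 286, 61, 246, 182, 407]  (not all equal)
t=1: [250, 228, 254, 237, 267, 264]  (not all equal)
t=2: [201, 214, 220, 206, 200, 216]  (not all equal)
t=3: [326, 326, 338, 324, 331, 340]  (not all equal)
t=4: [38, 33, 24, 37, 35, 25]  (not all equal)
t=5: [91, 93, 102, 90, 94, 103]  (not all equal)
t=6: [291, 288, 279, 291, 288, 280]  (not all equal)
t=7: [106, 103, 95, 106, 103, 95]  (not all equal)
t=8: [299, 302, 309, 299, 302, 309]  (not all equal)
t=9: [45, 48, 55, 45, 48, 55]  (not all equal)
t=10: [152, 149, 142, 152, 149, 142]  (not all equal)
t=11: [438, 441, 448, 438, 441, 448]  (not all equal)
t=12: [371, 368, 361, 371, 368, 361]  (not all equal)
t=13: [135, 138, 145, 135, 138, 145]  (not all equal)
t=14: [422, 419, 412, 422, 419, 412]  (not all equal)
t=15: [288, 291, 298, 288, 291, 298]  (not all equal)
t=16: [78, 81, 88, 78, 81, 88]  (not all equal)
t=17: [251, 248, 241, 251, 248, 241]  (not all equal)
t=18: [224, 221, 214, 224, 221, 214]  (not all equal)
t=19: [305, 302, 295, 305, 302, 295]  (not all equal)
t=20: [62, 59, 52, 62, 59, 52]  (not all equal)
t=21: [168, 171, 178, 168, 171, 178]  (not all equal)
t=22: [438, 441, 448, 438, 441, 448]  (not all equal)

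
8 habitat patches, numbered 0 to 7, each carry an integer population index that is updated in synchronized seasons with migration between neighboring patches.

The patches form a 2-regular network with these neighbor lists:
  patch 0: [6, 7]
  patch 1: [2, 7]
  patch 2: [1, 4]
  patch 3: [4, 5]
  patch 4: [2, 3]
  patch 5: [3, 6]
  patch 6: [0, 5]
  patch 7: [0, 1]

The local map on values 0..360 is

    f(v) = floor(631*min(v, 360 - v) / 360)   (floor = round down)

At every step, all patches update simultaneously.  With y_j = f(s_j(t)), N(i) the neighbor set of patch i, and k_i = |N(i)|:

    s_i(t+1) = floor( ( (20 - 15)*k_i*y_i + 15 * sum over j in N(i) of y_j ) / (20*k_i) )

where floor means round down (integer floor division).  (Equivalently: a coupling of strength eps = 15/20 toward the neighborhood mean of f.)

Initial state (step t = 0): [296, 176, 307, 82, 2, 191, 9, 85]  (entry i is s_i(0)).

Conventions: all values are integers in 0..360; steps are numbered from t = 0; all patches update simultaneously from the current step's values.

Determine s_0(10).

Answer: s_0(10) = 294

Derivation:
t=0: [296, 176, 307, 82, 2, 191, 9, 85]
t=1: [89, 167, 139, 147, 88, 133, 156, 194]
t=2: [249, 272, 228, 209, 226, 257, 213, 240]
t=3: [223, 203, 203, 221, 244, 240, 204, 183]
t=4: [278, 288, 248, 215, 245, 246, 237, 270]
t=5: [175, 163, 171, 213, 219, 225, 182, 140]
t=6: [285, 275, 274, 245, 270, 272, 281, 282]
t=7: [135, 144, 151, 166, 170, 165, 141, 138]
t=8: [242, 252, 271, 292, 282, 273, 258, 243]
t=9: [195, 182, 160, 137, 136, 149, 178, 199]
t=10: [294, 288, 275, 247, 254, 271, 284, 295]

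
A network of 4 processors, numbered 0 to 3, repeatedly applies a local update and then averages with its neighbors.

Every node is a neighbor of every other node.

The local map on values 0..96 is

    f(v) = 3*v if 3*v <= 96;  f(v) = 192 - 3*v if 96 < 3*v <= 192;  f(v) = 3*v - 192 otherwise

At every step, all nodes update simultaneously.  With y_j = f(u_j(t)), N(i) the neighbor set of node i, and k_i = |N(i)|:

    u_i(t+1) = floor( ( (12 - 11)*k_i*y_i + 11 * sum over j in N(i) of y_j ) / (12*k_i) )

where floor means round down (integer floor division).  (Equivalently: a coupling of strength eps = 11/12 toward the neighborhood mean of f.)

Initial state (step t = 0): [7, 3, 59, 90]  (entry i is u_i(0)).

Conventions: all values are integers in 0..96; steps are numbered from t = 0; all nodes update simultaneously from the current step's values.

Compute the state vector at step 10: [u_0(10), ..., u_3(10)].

Simulating step by step:
t=0: [7, 3, 59, 90]
t=1: [32, 35, 34, 20]
t=2: [80, 82, 81, 88]
t=3: [58, 56, 57, 52]
t=4: [26, 24, 25, 22]
t=5: [71, 72, 72, 74]
t=6: [25, 24, 24, 23]
t=7: [71, 72, 72, 72]
t=8: [23, 23, 23, 23]
t=9: [69, 69, 69, 69]
t=10: [15, 15, 15, 15]

Answer: [15, 15, 15, 15]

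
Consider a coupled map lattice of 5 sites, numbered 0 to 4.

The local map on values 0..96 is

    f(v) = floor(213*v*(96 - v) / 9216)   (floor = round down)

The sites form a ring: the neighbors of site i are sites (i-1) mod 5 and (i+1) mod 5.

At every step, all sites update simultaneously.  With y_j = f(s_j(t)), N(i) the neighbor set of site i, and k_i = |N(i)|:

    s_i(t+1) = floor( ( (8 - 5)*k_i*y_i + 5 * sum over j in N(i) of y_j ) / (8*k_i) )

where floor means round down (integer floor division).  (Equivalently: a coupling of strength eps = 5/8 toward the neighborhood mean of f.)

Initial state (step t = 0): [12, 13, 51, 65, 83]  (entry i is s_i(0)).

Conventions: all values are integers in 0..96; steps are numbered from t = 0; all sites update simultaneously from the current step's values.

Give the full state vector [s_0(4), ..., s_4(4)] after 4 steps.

Answer: [52, 52, 52, 52, 52]

Derivation:
t=0: [12, 13, 51, 65, 83]
t=1: [23, 32, 41, 41, 30]
t=2: [43, 45, 50, 49, 45]
t=3: [52, 52, 53, 53, 52]
t=4: [52, 52, 52, 52, 52]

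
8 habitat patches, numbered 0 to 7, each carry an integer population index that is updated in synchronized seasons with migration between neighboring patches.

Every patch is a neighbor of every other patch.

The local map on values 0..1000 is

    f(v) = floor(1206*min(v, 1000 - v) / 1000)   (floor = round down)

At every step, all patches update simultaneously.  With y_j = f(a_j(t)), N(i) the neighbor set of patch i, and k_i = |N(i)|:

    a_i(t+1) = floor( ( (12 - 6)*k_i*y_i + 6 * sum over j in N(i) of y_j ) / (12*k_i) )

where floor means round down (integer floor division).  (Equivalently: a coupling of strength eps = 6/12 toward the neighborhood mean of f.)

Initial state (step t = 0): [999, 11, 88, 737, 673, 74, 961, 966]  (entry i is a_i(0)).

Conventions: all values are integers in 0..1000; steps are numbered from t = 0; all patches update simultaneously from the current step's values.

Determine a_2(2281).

Simulating step by step:
t=0: [999, 11, 88, 737, 673, 74, 961, 966]
t=1: [72, 77, 117, 207, 240, 110, 92, 89]
t=2: [123, 125, 146, 192, 210, 142, 133, 132]
t=3: [166, 167, 178, 202, 211, 176, 172, 171]
t=4: [209, 210, 215, 228, 232, 214, 212, 212]
t=5: [256, 257, 259, 266, 268, 259, 258, 258]
t=6: [311, 311, 312, 316, 317, 312, 312, 312]
t=7: [376, 376, 376, 378, 379, 376, 376, 376]
t=8: [453, 453, 453, 454, 455, 453, 453, 453]
t=9: [546, 546, 546, 546, 547, 546, 546, 546]
t=10: [546, 546, 546, 546, 546, 546, 546, 546]
t=11: [547, 547, 547, 547, 547, 547, 547, 547]
t=12: [546, 546, 546, 546, 546, 546, 546, 546]

Answer: a_2(2281) = 547
Key observation: The state at step 10, [546, 546, 546, 546, 546, 546, 546, 546], reappears at step 12: the system is in a cycle of period 2 from step 10 on.  Therefore the state at step 2281 equals the state at step 10 + ((2281 - 10) mod 2) = 11, which is [547, 547, 547, 547, 547, 547, 547, 547].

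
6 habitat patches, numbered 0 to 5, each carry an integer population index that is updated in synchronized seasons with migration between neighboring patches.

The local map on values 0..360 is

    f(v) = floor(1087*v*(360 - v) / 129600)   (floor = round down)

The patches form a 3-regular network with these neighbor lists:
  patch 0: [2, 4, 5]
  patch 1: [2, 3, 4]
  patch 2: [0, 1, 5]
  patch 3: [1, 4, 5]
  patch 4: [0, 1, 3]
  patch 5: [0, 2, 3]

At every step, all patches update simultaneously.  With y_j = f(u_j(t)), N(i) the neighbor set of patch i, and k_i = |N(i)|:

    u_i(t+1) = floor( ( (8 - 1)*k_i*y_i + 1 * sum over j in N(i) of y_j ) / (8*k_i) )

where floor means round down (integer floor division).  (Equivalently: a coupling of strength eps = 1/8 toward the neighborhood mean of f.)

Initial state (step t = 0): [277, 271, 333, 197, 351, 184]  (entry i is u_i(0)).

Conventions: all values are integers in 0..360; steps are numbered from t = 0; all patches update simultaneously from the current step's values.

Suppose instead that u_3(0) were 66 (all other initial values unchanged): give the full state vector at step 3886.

Simulating step by step:
t=0: [277, 271, 333, 66, 351, 184]
t=1: [183, 187, 93, 162, 45, 255]
t=2: [260, 261, 213, 260, 137, 227]
t=3: [222, 219, 257, 220, 251, 250]
t=4: [252, 255, 225, 255, 232, 231]
t=5: [230, 226, 251, 226, 246, 247]
t=6: [247, 252, 231, 252, 237, 235]
t=7: [235, 229, 247, 229, 242, 244]
t=8: [244, 249, 235, 249, 240, 237]
t=9: [237, 232, 244, 231, 240, 243]
t=10: [243, 248, 237, 248, 241, 238]
t=11: [238, 232, 243, 232, 239, 242]
t=12: [242, 248, 238, 248, 242, 239]
t=13: [239, 232, 242, 232, 238, 241]
t=14: [241, 248, 239, 248, 243, 240]
t=15: [240, 232, 241, 232, 237, 240]
t=16: [241, 248, 240, 248, 244, 241]
t=17: [239, 232, 240, 232, 236, 239]
t=18: [242, 248, 241, 248, 245, 242]
t=19: [238, 232, 239, 232, 235, 238]
t=20: [243, 248, 242, 248, 246, 243]
t=21: [237, 232, 238, 232, 234, 237]
t=22: [244, 248, 243, 248, 247, 244]
t=23: [236, 232, 237, 232, 233, 236]
t=24: [245, 248, 244, 248, 247, 245]
t=25: [235, 232, 236, 232, 233, 235]
t=26: [246, 248, 245, 248, 248, 246]
t=27: [234, 232, 235, 232, 232, 234]
t=28: [247, 248, 246, 248, 248, 247]
t=29: [233, 232, 234, 232, 232, 233]
t=30: [248, 248, 247, 248, 248, 248]
t=31: [232, 232, 233, 232, 232, 232]
t=32: [248, 248, 248, 249, 249, 248]
t=33: [231, 231, 232, 231, 231, 231]
t=34: [249, 249, 249, 249, 249, 249]
t=35: [231, 231, 231, 231, 231, 231]
t=36: [249, 249, 249, 249, 249, 249]

Answer: [249, 249, 249, 249, 249, 249]
Key observation: The state at step 34, [249, 249, 249, 249, 249, 249], reappears at step 36: the system is in a cycle of period 2 from step 34 on.  Therefore the state at step 3886 equals the state at step 34 + ((3886 - 34) mod 2) = 34, which is [249, 249, 249, 249, 249, 249].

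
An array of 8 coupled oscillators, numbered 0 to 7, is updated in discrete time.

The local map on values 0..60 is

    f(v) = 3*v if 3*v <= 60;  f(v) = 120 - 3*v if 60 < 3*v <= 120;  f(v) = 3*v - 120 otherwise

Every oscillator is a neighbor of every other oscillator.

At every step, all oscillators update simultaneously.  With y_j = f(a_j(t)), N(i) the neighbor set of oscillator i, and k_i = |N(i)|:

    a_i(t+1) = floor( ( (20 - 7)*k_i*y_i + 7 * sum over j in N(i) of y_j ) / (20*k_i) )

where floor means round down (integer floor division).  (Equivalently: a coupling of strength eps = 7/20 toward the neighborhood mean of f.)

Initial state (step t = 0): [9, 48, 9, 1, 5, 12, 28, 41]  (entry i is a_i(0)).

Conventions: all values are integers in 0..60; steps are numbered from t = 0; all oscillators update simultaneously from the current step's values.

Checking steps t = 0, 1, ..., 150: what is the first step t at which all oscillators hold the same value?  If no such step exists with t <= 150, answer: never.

Simulating step by step:
t=0: [9, 48, 9, 1, 5, 12, 28, 41]  (not all equal)
t=1: [24, 22, 24, 10, 17, 30, 30, 10]  (not all equal)
t=2: [44, 48, 44, 34, 46, 34, 34, 34]  (not all equal)
t=3: [14, 21, 14, 17, 17, 17, 17, 17]  (not all equal)
t=4: [45, 54, 45, 50, 50, 50, 50, 50]  (not all equal)
t=5: [20, 36, 20, 29, 29, 29, 29, 29]  (not all equal)
t=6: [50, 22, 50, 34, 34, 34, 34, 34]  (not all equal)
t=7: [28, 42, 28, 21, 21, 21, 21, 21]  (not all equal)
t=8: [39, 21, 39, 52, 52, 52, 52, 52]  (not all equal)
t=9: [13, 46, 13, 33, 33, 33, 33, 33]  (not all equal)
t=10: [33, 20, 33, 22, 22, 22, 22, 22]  (not all equal)
t=11: [31, 54, 31, 51, 51, 51, 51, 51]  (not all equal)
t=12: [29, 38, 29, 32, 32, 32, 32, 32]  (not all equal)
t=13: [29, 13, 29, 24, 24, 24, 24, 24]  (not all equal)
t=14: [37, 40, 37, 46, 46, 46, 46, 46]  (not all equal)
t=15: [10, 5, 10, 16, 16, 16, 16, 16]  (not all equal)
t=16: [33, 24, 33, 44, 44, 44, 44, 44]  (not all equal)
t=17: [20, 36, 20, 14, 14, 14, 14, 14]  (not all equal)
t=18: [53, 24, 53, 42, 42, 42, 42, 42]  (not all equal)
t=19: [31, 36, 31, 11, 11, 11, 11, 11]  (not all equal)
t=20: [27, 18, 27, 31, 31, 31, 31, 31]  (not all equal)
t=21: [36, 45, 36, 29, 29, 29, 29, 29]  (not all equal)
t=22: [17, 19, 17, 30, 30, 30, 30, 30]  (not all equal)
t=23: [46, 49, 46, 33, 33, 33, 33, 33]  (not all equal)
t=24: [19, 24, 19, 21, 21, 21, 21, 21]  (not all equal)
t=25: [56, 51, 56, 56, 56, 56, 56, 56]  (not all equal)
t=26: [47, 38, 47, 47, 47, 47, 47, 47]  (not all equal)
t=27: [20, 11, 20, 20, 20, 20, 20, 20]  (not all equal)
t=28: [58, 42, 58, 58, 58, 58, 58, 58]  (not all equal)
t=29: [51, 22, 51, 51, 51, 51, 51, 51]  (not all equal)
t=30: [34, 46, 34, 34, 34, 34, 34, 34]  (not all equal)
t=31: [18, 18, 18, 18, 18, 18, 18, 18]  (all equal)

Answer: 31
Key observation: Synchronization is absorbing here: once all oscillators are equal they stay equal, and step 31 is the first all-equal step.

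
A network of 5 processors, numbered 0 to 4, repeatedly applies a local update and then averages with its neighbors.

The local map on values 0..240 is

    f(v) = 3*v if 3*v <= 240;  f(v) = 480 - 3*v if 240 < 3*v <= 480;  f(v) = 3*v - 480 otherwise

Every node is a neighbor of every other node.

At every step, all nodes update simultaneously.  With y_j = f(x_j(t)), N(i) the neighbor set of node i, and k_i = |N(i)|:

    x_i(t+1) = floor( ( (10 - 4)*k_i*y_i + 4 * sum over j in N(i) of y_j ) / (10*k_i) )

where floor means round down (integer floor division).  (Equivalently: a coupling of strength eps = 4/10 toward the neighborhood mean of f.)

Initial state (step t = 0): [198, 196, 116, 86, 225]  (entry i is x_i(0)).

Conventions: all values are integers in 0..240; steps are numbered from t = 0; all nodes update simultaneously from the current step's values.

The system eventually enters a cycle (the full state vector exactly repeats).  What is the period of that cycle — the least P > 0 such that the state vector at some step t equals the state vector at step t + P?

Answer: 2
Key observation: The state at step 81, [60, 60, 60, 61, 60], reappears at step 83 — and no state repeats earlier — so the cycle the system enters has period 2.

Derivation:
t=0: [198, 196, 116, 86, 225]
t=1: [134, 131, 143, 188, 174]
t=2: [73, 77, 59, 76, 55]
t=3: [211, 217, 190, 216, 184]
t=4: [141, 150, 110, 149, 101]
t=5: [73, 59, 119, 61, 133]
t=6: [187, 166, 139, 169, 118]
t=7: [72, 40, 63, 45, 94]
t=8: [193, 145, 180, 153, 184]
t=9: [79, 52, 59, 40, 65]
t=10: [207, 166, 177, 148, 186]
t=11: [102, 41, 57, 50, 71]
t=12: [170, 144, 168, 158, 189]
t=13: [34, 43, 31, 22, 63]
t=14: [108, 122, 104, 90, 152]
t=15: [145, 124, 151, 172, 79]
t=16: [67, 99, 58, 63, 163]
t=17: [176, 167, 162, 170, 80]
t=18: [58, 45, 37, 49, 154]
t=19: [145, 126, 114, 132, 67]
t=20: [79, 108, 126, 99, 157]
t=21: [187, 146, 119, 160, 73]
t=22: [87, 67, 108, 46, 156]
t=23: [182, 173, 150, 141, 78]
t=24: [75, 62, 57, 71, 159]
t=25: [192, 172, 165, 186, 81]
t=26: [94, 64, 53, 85, 164]
t=27: [177, 174, 158, 191, 84]
t=28: [67, 63, 45, 88, 156]
t=29: [175, 169, 142, 183, 81]
t=30: [65, 56, 70, 77, 161]
t=31: [178, 164, 185, 196, 82]
t=32: [75, 54, 85, 102, 165]
t=33: [192, 161, 192, 167, 87]
t=34: [91, 45, 91, 54, 153]
t=35: [176, 140, 176, 154, 83]
t=36: [64, 70, 64, 49, 156]
t=37: [171, 180, 171, 148, 81]
t=38: [56, 69, 56, 57, 158]
t=39: [156, 175, 156, 157, 75]
t=40: [36, 52, 36, 34, 142]
t=41: [106, 130, 106, 103, 79]
t=42: [163, 127, 163, 167, 200]
t=43: [30, 75, 30, 36, 85]
t=44: [118, 186, 118, 127, 186]
t=45: [113, 89, 113, 100, 89]
t=46: [159, 195, 159, 178, 195]
t=47: [28, 79, 28, 54, 79]
t=48: [122, 198, 122, 161, 198]
t=49: [102, 102, 102, 47, 102]
t=50: [170, 170, 170, 154, 170]
t=51: [28, 28, 28, 22, 28]
t=52: [82, 82, 82, 73, 82]
t=53: [232, 232, 232, 225, 232]
t=54: [213, 213, 213, 203, 213]
t=55: [156, 156, 156, 141, 156]
t=56: [16, 16, 16, 39, 16]
t=57: [54, 54, 54, 89, 54]
t=58: [167, 167, 167, 192, 167]
t=59: [28, 28, 28, 66, 28]
t=60: [95, 95, 95, 152, 95]
t=61: [177, 177, 177, 92, 177]
t=62: [66, 66, 66, 142, 66]
t=63: [183, 183, 183, 111, 183]
t=64: [76, 76, 76, 115, 76]
t=65: [218, 218, 218, 172, 218]
t=66: [160, 160, 160, 91, 160]
t=67: [20, 20, 20, 124, 20]
t=68: [64, 64, 64, 88, 64]
t=69: [194, 194, 194, 206, 194]
t=70: [105, 105, 105, 123, 105]
t=71: [159, 159, 159, 132, 159]
t=72: [11, 11, 11, 51, 11]
t=73: [45, 45, 45, 105, 45]
t=74: [138, 138, 138, 153, 138]
t=75: [61, 61, 61, 39, 61]
t=76: [176, 176, 176, 143, 176]
t=77: [48, 48, 48, 49, 48]
t=78: [144, 144, 144, 145, 144]
t=79: [47, 47, 47, 46, 47]
t=80: [140, 140, 140, 139, 140]
t=81: [60, 60, 60, 61, 60]
t=82: [180, 180, 180, 181, 180]
t=83: [60, 60, 60, 61, 60]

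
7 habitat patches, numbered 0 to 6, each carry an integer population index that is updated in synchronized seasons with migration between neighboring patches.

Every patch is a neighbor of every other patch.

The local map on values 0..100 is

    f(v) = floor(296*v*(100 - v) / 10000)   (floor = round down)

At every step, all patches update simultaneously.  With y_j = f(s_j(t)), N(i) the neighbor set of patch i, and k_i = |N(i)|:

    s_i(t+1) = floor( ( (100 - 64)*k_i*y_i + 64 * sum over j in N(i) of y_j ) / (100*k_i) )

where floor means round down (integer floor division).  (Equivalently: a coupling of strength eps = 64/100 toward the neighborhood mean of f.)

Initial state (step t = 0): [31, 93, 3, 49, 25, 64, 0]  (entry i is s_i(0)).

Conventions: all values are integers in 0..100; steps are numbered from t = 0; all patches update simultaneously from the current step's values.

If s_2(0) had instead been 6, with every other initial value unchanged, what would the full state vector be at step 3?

Answer: [62, 62, 62, 62, 62, 62, 62]
Key observation: This trace re-runs the system from the modified initial state.

Derivation:
t=0: [31, 93, 6, 49, 25, 64, 0]
t=1: [47, 36, 35, 49, 45, 48, 31]
t=2: [70, 69, 69, 70, 70, 70, 68]
t=3: [62, 62, 62, 62, 62, 62, 62]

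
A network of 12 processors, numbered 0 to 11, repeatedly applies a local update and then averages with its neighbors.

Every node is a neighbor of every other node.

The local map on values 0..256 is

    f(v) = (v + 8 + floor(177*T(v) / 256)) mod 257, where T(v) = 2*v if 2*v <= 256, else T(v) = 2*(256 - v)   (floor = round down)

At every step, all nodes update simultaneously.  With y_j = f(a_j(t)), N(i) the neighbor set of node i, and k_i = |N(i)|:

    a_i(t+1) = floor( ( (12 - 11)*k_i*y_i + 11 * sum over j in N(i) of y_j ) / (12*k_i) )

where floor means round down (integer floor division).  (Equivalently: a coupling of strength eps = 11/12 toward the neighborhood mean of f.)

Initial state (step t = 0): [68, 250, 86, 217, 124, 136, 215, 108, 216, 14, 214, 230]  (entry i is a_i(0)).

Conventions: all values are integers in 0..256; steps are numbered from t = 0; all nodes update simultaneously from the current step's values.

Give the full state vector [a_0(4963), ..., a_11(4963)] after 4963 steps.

Simulating step by step:
t=0: [68, 250, 86, 217, 124, 136, 215, 108, 216, 14, 214, 230]
t=1: [53, 53, 53, 53, 53, 53, 53, 53, 53, 53, 53, 53]
t=2: [134, 134, 134, 134, 134, 134, 134, 134, 134, 134, 134, 134]
t=3: [53, 53, 53, 53, 53, 53, 53, 53, 53, 53, 53, 53]

Answer: [53, 53, 53, 53, 53, 53, 53, 53, 53, 53, 53, 53]
Key observation: The state at step 1, [53, 53, 53, 53, 53, 53, 53, 53, 53, 53, 53, 53], reappears at step 3: the system is in a cycle of period 2 from step 1 on.  Therefore the state at step 4963 equals the state at step 1 + ((4963 - 1) mod 2) = 1, which is [53, 53, 53, 53, 53, 53, 53, 53, 53, 53, 53, 53].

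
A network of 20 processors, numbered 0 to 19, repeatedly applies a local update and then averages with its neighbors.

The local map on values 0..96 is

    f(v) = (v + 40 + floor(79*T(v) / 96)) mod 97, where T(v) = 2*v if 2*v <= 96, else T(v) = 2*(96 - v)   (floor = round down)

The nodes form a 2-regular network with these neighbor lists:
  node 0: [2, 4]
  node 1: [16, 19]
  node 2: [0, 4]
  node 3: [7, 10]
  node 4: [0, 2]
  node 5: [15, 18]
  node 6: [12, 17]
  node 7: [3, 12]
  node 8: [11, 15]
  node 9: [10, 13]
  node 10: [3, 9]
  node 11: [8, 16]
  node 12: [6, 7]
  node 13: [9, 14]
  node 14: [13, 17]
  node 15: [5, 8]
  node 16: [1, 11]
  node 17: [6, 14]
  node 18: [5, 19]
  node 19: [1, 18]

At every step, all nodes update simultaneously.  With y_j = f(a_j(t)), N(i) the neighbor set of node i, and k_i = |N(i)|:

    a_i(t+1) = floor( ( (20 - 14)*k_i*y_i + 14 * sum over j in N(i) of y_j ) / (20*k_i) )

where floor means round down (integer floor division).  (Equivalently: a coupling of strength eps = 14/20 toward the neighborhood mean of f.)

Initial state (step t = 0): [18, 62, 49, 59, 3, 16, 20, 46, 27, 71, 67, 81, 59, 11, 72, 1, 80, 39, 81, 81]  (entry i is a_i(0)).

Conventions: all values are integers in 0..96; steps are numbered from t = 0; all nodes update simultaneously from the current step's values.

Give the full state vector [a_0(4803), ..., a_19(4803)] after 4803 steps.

Answer: [62, 61, 62, 61, 62, 61, 62, 61, 62, 60, 60, 62, 62, 60, 61, 61, 61, 61, 61, 61]
Key observation: The state at step 6, [60, 61, 60, 61, 60, 61, 60, 60, 60, 62, 61, 60, 60, 61, 61, 60, 60, 60, 61, 61], reappears at step 8: the system is in a cycle of period 2 from step 6 on.  Therefore the state at step 4803 equals the state at step 6 + ((4803 - 6) mod 2) = 7, which is [62, 61, 62, 61, 62, 61, 62, 61, 62, 60, 60, 62, 62, 60, 61, 61, 61, 61, 61, 61].

Derivation:
t=0: [18, 62, 49, 59, 3, 16, 20, 46, 27, 71, 67, 81, 59, 11, 72, 1, 80, 39, 81, 81]
t=1: [66, 51, 67, 60, 68, 56, 65, 62, 35, 60, 58, 36, 73, 58, 56, 46, 52, 64, 59, 52]
t=2: [57, 67, 57, 61, 57, 63, 56, 58, 46, 62, 62, 47, 57, 63, 61, 53, 57, 60, 64, 65]
t=3: [64, 60, 64, 61, 64, 61, 63, 62, 65, 60, 60, 64, 63, 60, 61, 63, 62, 62, 59, 58]
t=4: [59, 61, 59, 61, 59, 61, 60, 60, 59, 62, 61, 59, 60, 61, 61, 60, 60, 60, 62, 62]
t=5: [62, 61, 62, 61, 62, 61, 62, 61, 62, 60, 60, 62, 62, 60, 61, 61, 61, 61, 60, 60]
t=6: [60, 61, 60, 61, 60, 61, 60, 60, 60, 62, 61, 60, 60, 61, 61, 60, 60, 60, 61, 61]
t=7: [62, 61, 62, 61, 62, 61, 62, 61, 62, 60, 60, 62, 62, 60, 61, 61, 61, 61, 61, 61]
t=8: [60, 61, 60, 61, 60, 61, 60, 60, 60, 62, 61, 60, 60, 61, 61, 60, 60, 60, 61, 61]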